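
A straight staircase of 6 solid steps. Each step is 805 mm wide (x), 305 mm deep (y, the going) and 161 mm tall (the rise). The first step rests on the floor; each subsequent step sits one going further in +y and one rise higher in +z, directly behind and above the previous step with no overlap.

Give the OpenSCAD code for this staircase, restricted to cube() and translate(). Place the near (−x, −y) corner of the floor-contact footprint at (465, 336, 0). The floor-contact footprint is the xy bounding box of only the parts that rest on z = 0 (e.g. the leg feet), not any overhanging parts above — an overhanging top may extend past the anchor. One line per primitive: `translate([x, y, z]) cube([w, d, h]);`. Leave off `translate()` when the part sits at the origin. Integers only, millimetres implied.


translate([465, 336, 0]) cube([805, 305, 161]);
translate([465, 641, 161]) cube([805, 305, 161]);
translate([465, 946, 322]) cube([805, 305, 161]);
translate([465, 1251, 483]) cube([805, 305, 161]);
translate([465, 1556, 644]) cube([805, 305, 161]);
translate([465, 1861, 805]) cube([805, 305, 161]);


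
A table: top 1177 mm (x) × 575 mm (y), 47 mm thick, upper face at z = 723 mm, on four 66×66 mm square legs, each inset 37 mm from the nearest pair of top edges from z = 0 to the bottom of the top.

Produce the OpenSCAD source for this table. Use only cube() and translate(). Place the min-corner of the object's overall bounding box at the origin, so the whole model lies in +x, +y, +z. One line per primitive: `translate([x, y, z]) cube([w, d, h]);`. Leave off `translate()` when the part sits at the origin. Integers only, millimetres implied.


// leg_h = 723 - 47 = 676
translate([0, 0, 676]) cube([1177, 575, 47]);
translate([37, 37, 0]) cube([66, 66, 676]);
translate([1074, 37, 0]) cube([66, 66, 676]);
translate([37, 472, 0]) cube([66, 66, 676]);
translate([1074, 472, 0]) cube([66, 66, 676]);


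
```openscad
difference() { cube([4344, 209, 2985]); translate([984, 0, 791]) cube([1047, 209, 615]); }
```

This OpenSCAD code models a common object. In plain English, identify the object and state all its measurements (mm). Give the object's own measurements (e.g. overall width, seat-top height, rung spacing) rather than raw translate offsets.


A wall 4344 mm long (x), 209 mm thick (y), 2985 mm tall, with a rectangular window opening cut through it. The opening is 1047 mm wide and 615 mm tall; its sill is at z = 791 mm and its near (−x) edge is 984 mm from the wall's −x end. The opening passes through the full wall thickness.


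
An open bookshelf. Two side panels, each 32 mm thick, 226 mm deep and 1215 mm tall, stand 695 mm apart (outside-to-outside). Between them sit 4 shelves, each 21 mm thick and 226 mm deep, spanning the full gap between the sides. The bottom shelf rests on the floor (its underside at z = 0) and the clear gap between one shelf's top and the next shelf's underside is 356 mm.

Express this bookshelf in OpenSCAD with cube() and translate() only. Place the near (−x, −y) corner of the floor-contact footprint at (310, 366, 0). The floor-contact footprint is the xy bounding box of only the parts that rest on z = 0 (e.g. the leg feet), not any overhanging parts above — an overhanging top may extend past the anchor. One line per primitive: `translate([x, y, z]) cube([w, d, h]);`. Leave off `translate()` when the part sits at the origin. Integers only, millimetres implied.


translate([310, 366, 0]) cube([32, 226, 1215]);
translate([973, 366, 0]) cube([32, 226, 1215]);
translate([342, 366, 0]) cube([631, 226, 21]);
translate([342, 366, 377]) cube([631, 226, 21]);
translate([342, 366, 754]) cube([631, 226, 21]);
translate([342, 366, 1131]) cube([631, 226, 21]);


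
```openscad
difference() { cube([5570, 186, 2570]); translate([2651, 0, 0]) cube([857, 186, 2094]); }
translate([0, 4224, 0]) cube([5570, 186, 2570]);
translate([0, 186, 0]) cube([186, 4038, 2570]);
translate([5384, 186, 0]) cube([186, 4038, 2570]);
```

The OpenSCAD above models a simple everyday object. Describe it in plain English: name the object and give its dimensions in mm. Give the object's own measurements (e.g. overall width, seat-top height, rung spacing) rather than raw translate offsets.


A single room: four walls, each 2570 mm tall and 186 mm thick, enclosing an outside footprint 5570×4410 mm (x × y), no floor or roof. The front and back walls (−y and +y sides) run the full x-width; the side walls fit between their inner faces. A door opening 857 mm wide and 2094 mm tall is cut through the front wall from the floor up, its −x edge 2651 mm from the wall's −x end.


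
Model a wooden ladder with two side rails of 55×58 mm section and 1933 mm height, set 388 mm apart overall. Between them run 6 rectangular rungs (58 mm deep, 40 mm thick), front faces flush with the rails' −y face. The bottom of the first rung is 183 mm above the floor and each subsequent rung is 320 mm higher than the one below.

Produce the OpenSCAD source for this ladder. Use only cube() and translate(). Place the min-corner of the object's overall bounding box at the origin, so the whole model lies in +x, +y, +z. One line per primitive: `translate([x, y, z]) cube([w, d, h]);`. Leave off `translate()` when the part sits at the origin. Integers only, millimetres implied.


cube([55, 58, 1933]);
translate([333, 0, 0]) cube([55, 58, 1933]);
translate([55, 0, 183]) cube([278, 58, 40]);
translate([55, 0, 503]) cube([278, 58, 40]);
translate([55, 0, 823]) cube([278, 58, 40]);
translate([55, 0, 1143]) cube([278, 58, 40]);
translate([55, 0, 1463]) cube([278, 58, 40]);
translate([55, 0, 1783]) cube([278, 58, 40]);


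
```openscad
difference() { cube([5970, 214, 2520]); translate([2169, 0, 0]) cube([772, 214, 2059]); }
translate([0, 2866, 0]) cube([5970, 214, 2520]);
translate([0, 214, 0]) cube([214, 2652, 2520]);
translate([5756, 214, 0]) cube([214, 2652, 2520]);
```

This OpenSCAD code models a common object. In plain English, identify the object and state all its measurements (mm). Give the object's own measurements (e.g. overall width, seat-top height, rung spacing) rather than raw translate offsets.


A single room: four walls, each 2520 mm tall and 214 mm thick, enclosing an outside footprint 5970×3080 mm (x × y), no floor or roof. The front and back walls (−y and +y sides) run the full x-width; the side walls fit between their inner faces. A door opening 772 mm wide and 2059 mm tall is cut through the front wall from the floor up, its −x edge 2169 mm from the wall's −x end.


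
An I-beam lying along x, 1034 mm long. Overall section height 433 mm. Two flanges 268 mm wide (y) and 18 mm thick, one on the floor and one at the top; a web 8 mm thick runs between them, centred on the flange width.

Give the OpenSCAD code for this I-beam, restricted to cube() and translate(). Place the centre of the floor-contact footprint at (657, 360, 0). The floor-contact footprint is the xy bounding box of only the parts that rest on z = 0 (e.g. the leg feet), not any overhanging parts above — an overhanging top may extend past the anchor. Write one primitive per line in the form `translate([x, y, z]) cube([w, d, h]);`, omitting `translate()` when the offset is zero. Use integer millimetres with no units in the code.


translate([140, 226, 0]) cube([1034, 268, 18]);
translate([140, 356, 18]) cube([1034, 8, 397]);
translate([140, 226, 415]) cube([1034, 268, 18]);


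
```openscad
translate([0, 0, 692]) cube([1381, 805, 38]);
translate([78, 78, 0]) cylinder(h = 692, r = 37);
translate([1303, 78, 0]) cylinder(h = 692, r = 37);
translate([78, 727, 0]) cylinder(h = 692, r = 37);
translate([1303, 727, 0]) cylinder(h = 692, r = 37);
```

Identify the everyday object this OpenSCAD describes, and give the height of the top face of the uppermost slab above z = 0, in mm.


A table. The table height is 730 mm.

A 1381×805×38 slab sits at z = 692 on four Ø74 mm round legs — a table. The top surface is at 692 + 38 = 730 mm.


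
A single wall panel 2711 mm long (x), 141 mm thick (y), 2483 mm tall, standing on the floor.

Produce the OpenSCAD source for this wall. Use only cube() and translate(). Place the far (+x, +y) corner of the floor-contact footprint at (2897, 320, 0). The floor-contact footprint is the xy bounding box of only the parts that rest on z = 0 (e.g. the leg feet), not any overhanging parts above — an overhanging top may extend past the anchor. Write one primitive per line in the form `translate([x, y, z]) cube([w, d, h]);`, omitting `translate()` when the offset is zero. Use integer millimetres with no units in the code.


translate([186, 179, 0]) cube([2711, 141, 2483]);


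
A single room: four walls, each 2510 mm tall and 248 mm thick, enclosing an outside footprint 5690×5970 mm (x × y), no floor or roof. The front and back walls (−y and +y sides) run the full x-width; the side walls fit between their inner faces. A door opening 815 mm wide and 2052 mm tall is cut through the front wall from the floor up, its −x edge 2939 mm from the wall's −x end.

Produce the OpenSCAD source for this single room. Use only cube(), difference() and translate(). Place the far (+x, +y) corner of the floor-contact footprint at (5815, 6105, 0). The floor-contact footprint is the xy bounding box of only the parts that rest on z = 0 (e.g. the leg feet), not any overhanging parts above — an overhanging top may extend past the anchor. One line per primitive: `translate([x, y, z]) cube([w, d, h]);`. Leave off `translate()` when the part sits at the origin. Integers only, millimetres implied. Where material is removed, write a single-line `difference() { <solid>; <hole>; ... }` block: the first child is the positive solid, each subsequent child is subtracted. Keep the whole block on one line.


difference() { translate([125, 135, 0]) cube([5690, 248, 2510]); translate([3064, 135, 0]) cube([815, 248, 2052]); }
translate([125, 5857, 0]) cube([5690, 248, 2510]);
translate([125, 383, 0]) cube([248, 5474, 2510]);
translate([5567, 383, 0]) cube([248, 5474, 2510]);


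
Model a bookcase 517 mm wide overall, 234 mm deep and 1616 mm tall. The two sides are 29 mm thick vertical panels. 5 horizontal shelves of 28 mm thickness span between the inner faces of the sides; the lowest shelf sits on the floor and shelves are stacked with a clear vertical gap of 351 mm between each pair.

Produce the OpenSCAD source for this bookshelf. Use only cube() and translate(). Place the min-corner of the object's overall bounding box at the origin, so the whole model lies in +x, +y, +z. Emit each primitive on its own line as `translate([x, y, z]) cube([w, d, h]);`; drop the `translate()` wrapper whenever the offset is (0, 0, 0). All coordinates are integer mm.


cube([29, 234, 1616]);
translate([488, 0, 0]) cube([29, 234, 1616]);
translate([29, 0, 0]) cube([459, 234, 28]);
translate([29, 0, 379]) cube([459, 234, 28]);
translate([29, 0, 758]) cube([459, 234, 28]);
translate([29, 0, 1137]) cube([459, 234, 28]);
translate([29, 0, 1516]) cube([459, 234, 28]);


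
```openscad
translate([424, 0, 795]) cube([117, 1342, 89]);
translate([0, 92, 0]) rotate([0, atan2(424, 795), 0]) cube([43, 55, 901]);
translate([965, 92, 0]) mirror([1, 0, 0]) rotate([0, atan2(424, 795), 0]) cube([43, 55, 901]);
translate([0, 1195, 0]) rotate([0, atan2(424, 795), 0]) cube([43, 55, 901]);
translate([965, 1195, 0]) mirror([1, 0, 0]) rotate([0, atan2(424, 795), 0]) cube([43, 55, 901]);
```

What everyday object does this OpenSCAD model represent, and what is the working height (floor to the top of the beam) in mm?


A sawhorse. The overall height is 884 mm.

A beam across two mirrored pairs of raked legs — a sawhorse. The beam's underside is at z = 795 (matching the legs' vertical rise in atan2(424, 795)) and the beam is 89 mm tall, so its top is at 795 + 89 = 884 mm. The raked legs top out at the beam's underside, so that is the highest point.


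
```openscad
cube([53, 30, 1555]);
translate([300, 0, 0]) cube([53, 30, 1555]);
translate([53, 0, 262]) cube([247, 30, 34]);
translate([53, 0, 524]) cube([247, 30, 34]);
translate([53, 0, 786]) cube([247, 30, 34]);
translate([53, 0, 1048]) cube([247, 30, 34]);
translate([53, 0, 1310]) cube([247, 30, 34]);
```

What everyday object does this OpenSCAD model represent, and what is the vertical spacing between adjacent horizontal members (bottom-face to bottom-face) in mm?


A ladder. The rung spacing is 262 mm.

Two tall 53×30 posts with 5 short bars between them — a ladder. Adjacent rungs sit at z = 262 and z = 524, so the spacing is 524 − 262 = 262 mm.


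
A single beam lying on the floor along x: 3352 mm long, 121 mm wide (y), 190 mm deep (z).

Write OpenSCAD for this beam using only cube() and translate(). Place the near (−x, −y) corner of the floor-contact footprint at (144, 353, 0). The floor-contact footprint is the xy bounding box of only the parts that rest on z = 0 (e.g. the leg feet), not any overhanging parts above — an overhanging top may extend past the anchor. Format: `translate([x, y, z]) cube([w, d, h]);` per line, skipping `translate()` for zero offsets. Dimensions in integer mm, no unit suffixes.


translate([144, 353, 0]) cube([3352, 121, 190]);


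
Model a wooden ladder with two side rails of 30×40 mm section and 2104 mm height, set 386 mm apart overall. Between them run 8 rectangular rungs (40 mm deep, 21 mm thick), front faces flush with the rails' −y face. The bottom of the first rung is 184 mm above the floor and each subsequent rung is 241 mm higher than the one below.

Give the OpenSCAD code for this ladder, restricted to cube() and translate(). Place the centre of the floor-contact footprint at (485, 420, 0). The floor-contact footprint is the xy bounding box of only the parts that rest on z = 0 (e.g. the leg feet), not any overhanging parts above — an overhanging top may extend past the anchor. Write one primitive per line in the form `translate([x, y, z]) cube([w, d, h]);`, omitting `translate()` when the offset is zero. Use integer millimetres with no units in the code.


translate([292, 400, 0]) cube([30, 40, 2104]);
translate([648, 400, 0]) cube([30, 40, 2104]);
translate([322, 400, 184]) cube([326, 40, 21]);
translate([322, 400, 425]) cube([326, 40, 21]);
translate([322, 400, 666]) cube([326, 40, 21]);
translate([322, 400, 907]) cube([326, 40, 21]);
translate([322, 400, 1148]) cube([326, 40, 21]);
translate([322, 400, 1389]) cube([326, 40, 21]);
translate([322, 400, 1630]) cube([326, 40, 21]);
translate([322, 400, 1871]) cube([326, 40, 21]);


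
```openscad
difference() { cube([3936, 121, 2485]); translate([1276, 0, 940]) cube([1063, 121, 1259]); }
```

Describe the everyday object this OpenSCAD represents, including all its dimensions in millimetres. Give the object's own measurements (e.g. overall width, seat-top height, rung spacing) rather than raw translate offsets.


A wall 3936 mm long (x), 121 mm thick (y), 2485 mm tall, with a rectangular window opening cut through it. The opening is 1063 mm wide and 1259 mm tall; its sill is at z = 940 mm and its near (−x) edge is 1276 mm from the wall's −x end. The opening passes through the full wall thickness.


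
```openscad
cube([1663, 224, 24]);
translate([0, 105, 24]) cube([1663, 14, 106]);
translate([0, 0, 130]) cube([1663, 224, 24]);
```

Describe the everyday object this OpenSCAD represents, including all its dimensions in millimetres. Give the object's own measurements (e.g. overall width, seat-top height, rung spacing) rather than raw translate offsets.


An I-beam lying along x, 1663 mm long. Overall section height 154 mm. Two flanges 224 mm wide (y) and 24 mm thick, one on the floor and one at the top; a web 14 mm thick runs between them, centred on the flange width.


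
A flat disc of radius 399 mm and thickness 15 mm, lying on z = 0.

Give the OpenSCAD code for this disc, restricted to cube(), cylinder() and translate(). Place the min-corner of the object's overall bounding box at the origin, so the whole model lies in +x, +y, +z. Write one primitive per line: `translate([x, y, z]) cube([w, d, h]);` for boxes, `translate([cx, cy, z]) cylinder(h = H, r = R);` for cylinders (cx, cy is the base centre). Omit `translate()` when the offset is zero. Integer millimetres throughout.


translate([399, 399, 0]) cylinder(h = 15, r = 399);


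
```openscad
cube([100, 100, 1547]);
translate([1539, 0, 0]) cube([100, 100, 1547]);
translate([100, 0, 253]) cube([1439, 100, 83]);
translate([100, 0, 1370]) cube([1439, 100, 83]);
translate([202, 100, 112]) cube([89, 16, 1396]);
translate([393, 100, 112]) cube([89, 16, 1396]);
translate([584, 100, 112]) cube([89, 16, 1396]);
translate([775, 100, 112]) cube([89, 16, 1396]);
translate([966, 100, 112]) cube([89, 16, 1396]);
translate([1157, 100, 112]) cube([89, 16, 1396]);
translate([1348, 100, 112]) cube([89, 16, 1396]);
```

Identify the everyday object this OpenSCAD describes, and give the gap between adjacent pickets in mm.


A fence section. The picket gap is 102 mm.

Two posts, two rails, 7 pickets — a fence section. Span 1439 mm holds 7 pickets of 89 mm with 8 equal gaps: ⌊(1439 − 7·89) / 8⌋ = 102 mm.


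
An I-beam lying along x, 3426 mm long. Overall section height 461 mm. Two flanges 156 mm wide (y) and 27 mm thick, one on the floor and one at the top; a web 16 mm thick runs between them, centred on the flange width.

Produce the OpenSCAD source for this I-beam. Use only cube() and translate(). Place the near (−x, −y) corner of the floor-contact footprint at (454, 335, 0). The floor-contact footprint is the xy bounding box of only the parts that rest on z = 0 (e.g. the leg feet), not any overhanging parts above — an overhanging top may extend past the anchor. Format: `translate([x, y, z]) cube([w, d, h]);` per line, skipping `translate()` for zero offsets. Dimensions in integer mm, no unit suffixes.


translate([454, 335, 0]) cube([3426, 156, 27]);
translate([454, 405, 27]) cube([3426, 16, 407]);
translate([454, 335, 434]) cube([3426, 156, 27]);


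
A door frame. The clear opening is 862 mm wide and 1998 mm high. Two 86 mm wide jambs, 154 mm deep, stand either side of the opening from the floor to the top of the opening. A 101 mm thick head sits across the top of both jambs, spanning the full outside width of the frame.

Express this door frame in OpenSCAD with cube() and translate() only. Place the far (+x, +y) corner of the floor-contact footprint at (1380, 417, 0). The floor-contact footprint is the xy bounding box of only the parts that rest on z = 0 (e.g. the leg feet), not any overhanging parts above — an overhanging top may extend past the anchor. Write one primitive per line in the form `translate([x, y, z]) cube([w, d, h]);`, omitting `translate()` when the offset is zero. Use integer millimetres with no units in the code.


translate([346, 263, 0]) cube([86, 154, 1998]);
translate([1294, 263, 0]) cube([86, 154, 1998]);
translate([346, 263, 1998]) cube([1034, 154, 101]);


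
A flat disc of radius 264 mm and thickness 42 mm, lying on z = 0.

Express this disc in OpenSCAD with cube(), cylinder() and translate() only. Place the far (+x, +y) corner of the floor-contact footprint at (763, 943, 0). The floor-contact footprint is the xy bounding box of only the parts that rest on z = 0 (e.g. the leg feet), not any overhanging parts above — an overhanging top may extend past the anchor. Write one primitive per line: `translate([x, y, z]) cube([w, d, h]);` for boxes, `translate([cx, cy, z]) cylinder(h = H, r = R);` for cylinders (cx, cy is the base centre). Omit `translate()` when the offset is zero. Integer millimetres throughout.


translate([499, 679, 0]) cylinder(h = 42, r = 264);


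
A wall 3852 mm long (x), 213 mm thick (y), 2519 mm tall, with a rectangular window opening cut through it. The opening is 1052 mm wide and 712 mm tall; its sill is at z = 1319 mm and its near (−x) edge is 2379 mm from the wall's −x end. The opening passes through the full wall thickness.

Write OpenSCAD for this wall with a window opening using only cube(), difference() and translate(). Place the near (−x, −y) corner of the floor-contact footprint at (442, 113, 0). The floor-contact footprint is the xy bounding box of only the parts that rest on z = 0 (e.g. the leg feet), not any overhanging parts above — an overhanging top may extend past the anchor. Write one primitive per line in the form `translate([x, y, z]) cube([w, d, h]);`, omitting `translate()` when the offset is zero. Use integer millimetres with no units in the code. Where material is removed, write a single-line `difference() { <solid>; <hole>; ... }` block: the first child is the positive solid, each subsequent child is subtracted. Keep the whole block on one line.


difference() { translate([442, 113, 0]) cube([3852, 213, 2519]); translate([2821, 113, 1319]) cube([1052, 213, 712]); }


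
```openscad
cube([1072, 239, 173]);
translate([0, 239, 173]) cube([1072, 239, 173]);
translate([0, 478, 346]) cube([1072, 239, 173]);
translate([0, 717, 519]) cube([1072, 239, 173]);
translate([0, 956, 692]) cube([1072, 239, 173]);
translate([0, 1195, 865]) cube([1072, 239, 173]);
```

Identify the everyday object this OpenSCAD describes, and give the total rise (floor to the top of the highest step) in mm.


A staircase. The total rise is 1038 mm.

6 identical blocks, each offset up and back from the previous — a staircase. Each step is 173 mm tall and there are 6 of them, so the total rise is 6 × 173 = 1038 mm.


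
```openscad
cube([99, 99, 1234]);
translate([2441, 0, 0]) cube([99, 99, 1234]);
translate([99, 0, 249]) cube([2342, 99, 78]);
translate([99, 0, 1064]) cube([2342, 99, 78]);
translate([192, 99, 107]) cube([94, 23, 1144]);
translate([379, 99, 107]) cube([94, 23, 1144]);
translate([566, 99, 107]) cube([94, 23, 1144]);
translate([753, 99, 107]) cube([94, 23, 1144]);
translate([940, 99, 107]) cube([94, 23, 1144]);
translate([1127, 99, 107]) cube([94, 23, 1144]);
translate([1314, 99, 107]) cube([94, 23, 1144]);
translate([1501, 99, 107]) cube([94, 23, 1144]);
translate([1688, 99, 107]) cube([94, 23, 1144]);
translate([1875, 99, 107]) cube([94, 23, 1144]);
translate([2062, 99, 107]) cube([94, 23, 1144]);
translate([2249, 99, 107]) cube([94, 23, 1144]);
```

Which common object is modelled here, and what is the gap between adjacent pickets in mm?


A fence section. The picket gap is 93 mm.

Two posts, two rails, 12 pickets — a fence section. Span 2342 mm holds 12 pickets of 94 mm with 13 equal gaps: ⌊(2342 − 12·94) / 13⌋ = 93 mm.


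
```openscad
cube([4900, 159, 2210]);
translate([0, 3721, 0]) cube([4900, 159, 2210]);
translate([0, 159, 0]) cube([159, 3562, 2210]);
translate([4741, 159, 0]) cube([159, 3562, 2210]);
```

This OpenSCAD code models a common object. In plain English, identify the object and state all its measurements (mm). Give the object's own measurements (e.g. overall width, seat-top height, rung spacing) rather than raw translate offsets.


The wall frame of a small rectangular building: four walls, each 2210 mm tall and 159 mm thick, enclosing a footprint 4900 mm (x) by 3880 mm (y) outside-to-outside, with no floor or roof. The front and back walls (the −y and +y sides) span the full width; the two side walls fit between them.


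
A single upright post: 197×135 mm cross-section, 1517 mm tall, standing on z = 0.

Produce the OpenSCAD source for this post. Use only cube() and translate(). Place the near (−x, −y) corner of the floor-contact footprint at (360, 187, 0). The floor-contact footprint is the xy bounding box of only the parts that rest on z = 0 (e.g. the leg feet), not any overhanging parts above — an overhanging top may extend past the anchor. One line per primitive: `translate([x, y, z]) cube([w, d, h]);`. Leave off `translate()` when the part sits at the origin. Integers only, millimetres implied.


translate([360, 187, 0]) cube([197, 135, 1517]);


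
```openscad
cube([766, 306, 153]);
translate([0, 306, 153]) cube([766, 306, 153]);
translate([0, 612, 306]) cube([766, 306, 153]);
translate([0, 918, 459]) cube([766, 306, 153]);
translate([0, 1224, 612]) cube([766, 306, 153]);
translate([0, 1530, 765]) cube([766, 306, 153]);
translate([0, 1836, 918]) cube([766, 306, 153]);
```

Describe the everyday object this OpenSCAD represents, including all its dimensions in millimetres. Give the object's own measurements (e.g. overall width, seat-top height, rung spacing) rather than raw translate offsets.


A straight staircase of 7 solid steps. Each step is 766 mm wide (x), 306 mm deep (y, the going) and 153 mm tall (the rise). The first step rests on the floor; each subsequent step sits one going further in +y and one rise higher in +z, directly behind and above the previous step with no overlap.


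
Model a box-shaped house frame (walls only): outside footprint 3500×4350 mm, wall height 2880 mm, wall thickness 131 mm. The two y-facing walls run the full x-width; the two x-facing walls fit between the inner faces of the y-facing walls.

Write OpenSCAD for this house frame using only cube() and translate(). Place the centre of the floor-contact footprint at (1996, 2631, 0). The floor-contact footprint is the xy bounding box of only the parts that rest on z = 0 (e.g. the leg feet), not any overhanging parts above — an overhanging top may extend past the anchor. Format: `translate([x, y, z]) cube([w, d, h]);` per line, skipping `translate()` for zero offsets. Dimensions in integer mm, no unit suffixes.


translate([246, 456, 0]) cube([3500, 131, 2880]);
translate([246, 4675, 0]) cube([3500, 131, 2880]);
translate([246, 587, 0]) cube([131, 4088, 2880]);
translate([3615, 587, 0]) cube([131, 4088, 2880]);


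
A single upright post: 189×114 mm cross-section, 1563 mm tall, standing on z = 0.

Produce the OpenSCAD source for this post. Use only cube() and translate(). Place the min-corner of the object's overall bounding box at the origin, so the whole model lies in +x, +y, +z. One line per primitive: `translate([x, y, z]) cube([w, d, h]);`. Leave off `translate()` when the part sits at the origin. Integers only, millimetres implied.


cube([189, 114, 1563]);


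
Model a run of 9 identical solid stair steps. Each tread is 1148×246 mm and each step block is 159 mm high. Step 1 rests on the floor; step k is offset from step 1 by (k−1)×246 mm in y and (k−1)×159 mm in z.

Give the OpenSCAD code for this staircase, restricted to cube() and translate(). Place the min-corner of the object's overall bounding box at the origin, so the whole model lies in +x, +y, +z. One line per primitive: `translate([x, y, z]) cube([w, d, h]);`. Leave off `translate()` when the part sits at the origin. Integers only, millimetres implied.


cube([1148, 246, 159]);
translate([0, 246, 159]) cube([1148, 246, 159]);
translate([0, 492, 318]) cube([1148, 246, 159]);
translate([0, 738, 477]) cube([1148, 246, 159]);
translate([0, 984, 636]) cube([1148, 246, 159]);
translate([0, 1230, 795]) cube([1148, 246, 159]);
translate([0, 1476, 954]) cube([1148, 246, 159]);
translate([0, 1722, 1113]) cube([1148, 246, 159]);
translate([0, 1968, 1272]) cube([1148, 246, 159]);


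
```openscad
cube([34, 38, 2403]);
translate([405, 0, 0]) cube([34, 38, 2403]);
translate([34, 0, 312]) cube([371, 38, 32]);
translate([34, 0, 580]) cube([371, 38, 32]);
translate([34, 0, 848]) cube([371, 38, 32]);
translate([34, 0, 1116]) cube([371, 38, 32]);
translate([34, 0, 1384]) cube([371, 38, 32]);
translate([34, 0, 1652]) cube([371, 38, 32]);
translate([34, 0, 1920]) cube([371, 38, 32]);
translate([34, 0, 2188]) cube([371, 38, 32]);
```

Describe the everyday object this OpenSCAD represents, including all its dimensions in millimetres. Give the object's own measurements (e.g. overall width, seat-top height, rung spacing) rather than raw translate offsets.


A straight ladder. Two 34×38 mm vertical rails, 2403 mm tall, stand 439 mm apart (outside-to-outside) with their front faces coplanar on the −y side. 8 rungs, each 38 mm deep and 32 mm tall, span between the inner faces of the rails, front faces flush with the rails. The lowest rung's underside is at z = 312 mm and rungs are spaced 268 mm apart (underside to underside).


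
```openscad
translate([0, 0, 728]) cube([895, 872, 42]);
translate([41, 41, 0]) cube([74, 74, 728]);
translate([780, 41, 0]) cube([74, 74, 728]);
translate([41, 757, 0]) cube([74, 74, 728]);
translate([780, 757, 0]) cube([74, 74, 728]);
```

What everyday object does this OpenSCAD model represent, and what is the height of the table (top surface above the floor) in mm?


A table. The table height is 770 mm.

A 895×872×42 slab sits at z = 728 on four 74 mm square posts — a table. The top surface is at 728 + 42 = 770 mm.


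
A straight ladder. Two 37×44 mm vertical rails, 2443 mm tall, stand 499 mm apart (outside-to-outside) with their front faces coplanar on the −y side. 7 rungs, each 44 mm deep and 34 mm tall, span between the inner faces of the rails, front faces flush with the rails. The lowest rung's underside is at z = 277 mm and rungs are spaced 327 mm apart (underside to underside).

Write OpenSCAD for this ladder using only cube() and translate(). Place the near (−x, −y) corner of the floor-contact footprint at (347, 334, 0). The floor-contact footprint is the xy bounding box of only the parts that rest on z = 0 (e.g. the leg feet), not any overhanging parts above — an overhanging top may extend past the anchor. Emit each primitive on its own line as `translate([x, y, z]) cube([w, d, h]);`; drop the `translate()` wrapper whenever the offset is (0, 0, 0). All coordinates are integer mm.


translate([347, 334, 0]) cube([37, 44, 2443]);
translate([809, 334, 0]) cube([37, 44, 2443]);
translate([384, 334, 277]) cube([425, 44, 34]);
translate([384, 334, 604]) cube([425, 44, 34]);
translate([384, 334, 931]) cube([425, 44, 34]);
translate([384, 334, 1258]) cube([425, 44, 34]);
translate([384, 334, 1585]) cube([425, 44, 34]);
translate([384, 334, 1912]) cube([425, 44, 34]);
translate([384, 334, 2239]) cube([425, 44, 34]);


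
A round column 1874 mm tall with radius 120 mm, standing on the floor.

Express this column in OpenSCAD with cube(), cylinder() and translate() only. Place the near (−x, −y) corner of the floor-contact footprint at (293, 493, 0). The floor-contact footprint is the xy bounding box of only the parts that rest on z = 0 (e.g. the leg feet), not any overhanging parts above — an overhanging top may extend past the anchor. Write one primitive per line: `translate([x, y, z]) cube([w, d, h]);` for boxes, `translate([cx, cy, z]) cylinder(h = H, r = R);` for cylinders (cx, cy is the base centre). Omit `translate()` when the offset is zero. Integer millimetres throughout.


translate([413, 613, 0]) cylinder(h = 1874, r = 120);


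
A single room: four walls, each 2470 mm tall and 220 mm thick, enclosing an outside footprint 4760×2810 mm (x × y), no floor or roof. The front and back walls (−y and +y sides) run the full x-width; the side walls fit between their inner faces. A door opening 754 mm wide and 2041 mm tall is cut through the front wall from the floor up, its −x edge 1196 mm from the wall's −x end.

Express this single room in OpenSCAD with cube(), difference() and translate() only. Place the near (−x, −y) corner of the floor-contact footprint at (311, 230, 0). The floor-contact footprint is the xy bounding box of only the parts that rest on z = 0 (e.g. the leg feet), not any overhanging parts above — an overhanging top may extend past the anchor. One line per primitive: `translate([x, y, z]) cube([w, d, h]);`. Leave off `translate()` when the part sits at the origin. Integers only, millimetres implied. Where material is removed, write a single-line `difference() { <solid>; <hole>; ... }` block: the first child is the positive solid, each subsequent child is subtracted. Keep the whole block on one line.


difference() { translate([311, 230, 0]) cube([4760, 220, 2470]); translate([1507, 230, 0]) cube([754, 220, 2041]); }
translate([311, 2820, 0]) cube([4760, 220, 2470]);
translate([311, 450, 0]) cube([220, 2370, 2470]);
translate([4851, 450, 0]) cube([220, 2370, 2470]);


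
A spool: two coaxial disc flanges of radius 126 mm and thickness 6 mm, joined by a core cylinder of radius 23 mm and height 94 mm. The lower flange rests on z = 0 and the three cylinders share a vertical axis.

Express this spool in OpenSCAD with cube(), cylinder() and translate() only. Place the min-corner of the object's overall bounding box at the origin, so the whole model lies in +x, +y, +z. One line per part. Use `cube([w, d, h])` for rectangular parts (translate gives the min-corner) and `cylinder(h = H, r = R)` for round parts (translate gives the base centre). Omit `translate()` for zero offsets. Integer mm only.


translate([126, 126, 0]) cylinder(h = 6, r = 126);
translate([126, 126, 6]) cylinder(h = 94, r = 23);
translate([126, 126, 100]) cylinder(h = 6, r = 126);


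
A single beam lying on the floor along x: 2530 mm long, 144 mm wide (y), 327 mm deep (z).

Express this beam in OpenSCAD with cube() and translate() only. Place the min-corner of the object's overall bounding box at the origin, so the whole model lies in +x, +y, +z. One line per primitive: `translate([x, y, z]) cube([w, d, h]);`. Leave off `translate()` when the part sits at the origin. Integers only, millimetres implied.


cube([2530, 144, 327]);


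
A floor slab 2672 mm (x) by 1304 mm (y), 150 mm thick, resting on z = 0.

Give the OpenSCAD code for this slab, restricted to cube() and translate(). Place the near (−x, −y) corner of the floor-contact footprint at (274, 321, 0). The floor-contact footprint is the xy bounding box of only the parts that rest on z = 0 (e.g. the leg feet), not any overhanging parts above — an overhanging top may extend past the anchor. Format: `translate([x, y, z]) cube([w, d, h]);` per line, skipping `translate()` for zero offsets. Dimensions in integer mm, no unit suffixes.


translate([274, 321, 0]) cube([2672, 1304, 150]);


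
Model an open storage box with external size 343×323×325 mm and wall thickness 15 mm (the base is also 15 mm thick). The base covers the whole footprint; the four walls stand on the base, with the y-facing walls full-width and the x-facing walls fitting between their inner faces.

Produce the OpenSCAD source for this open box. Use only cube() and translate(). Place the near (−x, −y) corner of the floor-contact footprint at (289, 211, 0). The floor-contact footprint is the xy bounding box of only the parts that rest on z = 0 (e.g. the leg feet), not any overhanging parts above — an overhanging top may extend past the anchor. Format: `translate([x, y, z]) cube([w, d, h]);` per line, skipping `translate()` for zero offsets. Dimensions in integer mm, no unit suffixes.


translate([289, 211, 0]) cube([343, 323, 15]);
translate([289, 211, 15]) cube([343, 15, 310]);
translate([289, 519, 15]) cube([343, 15, 310]);
translate([289, 226, 15]) cube([15, 293, 310]);
translate([617, 226, 15]) cube([15, 293, 310]);


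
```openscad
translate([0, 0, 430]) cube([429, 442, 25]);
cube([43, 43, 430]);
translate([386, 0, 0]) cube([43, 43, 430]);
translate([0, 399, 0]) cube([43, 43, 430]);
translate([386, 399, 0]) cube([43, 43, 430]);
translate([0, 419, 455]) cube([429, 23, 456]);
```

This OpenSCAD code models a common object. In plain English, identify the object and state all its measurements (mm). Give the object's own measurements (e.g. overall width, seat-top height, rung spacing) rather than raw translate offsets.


A chair. The seat is a 429×442×25 mm slab with its top at z = 455 mm, on four 43×43 mm corner legs (flush with the seat edges, standing on z = 0). A flat backrest 23 mm thick, 456 mm tall, spans the full seat width and rises from the seat top along its +y edge, rear face flush with the rear of the seat.


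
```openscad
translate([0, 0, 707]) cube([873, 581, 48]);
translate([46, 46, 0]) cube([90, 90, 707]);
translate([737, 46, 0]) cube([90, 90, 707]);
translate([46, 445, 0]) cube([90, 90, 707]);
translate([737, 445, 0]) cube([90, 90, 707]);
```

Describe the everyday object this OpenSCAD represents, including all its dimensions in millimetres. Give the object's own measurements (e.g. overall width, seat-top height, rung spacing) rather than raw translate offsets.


A table: top 873 mm (x) × 581 mm (y), 48 mm thick, upper face at z = 755 mm, on four 90×90 mm square legs, each inset 46 mm from the nearest pair of top edges from z = 0 to the bottom of the top.


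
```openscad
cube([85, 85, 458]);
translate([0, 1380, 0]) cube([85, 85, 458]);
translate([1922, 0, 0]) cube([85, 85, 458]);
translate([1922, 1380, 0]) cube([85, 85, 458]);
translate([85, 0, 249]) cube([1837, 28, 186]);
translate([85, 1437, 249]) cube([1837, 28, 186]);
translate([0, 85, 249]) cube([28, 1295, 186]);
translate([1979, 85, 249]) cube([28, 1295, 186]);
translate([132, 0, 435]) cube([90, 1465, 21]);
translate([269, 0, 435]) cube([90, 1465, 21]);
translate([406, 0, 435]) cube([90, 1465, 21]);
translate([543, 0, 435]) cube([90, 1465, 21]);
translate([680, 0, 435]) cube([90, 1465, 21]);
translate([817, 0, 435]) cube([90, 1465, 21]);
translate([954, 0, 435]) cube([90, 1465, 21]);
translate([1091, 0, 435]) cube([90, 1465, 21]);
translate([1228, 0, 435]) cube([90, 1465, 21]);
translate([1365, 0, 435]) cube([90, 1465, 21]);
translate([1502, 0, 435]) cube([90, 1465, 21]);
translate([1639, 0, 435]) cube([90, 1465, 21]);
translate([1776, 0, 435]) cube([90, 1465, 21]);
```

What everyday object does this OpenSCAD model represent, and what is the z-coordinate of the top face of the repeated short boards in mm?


A bed frame. The slat-top height is 456 mm.

Four posts, four rails, and a row of slats — a bed frame. Slats sit on the rails at z = 249 + 186 = 435; with slat thickness 21, the top is 456 mm.


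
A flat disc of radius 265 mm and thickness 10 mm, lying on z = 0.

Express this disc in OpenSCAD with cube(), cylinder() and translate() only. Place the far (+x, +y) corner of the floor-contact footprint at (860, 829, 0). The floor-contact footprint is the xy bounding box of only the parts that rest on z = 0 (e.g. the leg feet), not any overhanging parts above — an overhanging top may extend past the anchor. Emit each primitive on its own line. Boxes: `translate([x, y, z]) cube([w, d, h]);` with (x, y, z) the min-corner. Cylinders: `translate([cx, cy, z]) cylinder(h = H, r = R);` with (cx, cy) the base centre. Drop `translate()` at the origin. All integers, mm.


translate([595, 564, 0]) cylinder(h = 10, r = 265);


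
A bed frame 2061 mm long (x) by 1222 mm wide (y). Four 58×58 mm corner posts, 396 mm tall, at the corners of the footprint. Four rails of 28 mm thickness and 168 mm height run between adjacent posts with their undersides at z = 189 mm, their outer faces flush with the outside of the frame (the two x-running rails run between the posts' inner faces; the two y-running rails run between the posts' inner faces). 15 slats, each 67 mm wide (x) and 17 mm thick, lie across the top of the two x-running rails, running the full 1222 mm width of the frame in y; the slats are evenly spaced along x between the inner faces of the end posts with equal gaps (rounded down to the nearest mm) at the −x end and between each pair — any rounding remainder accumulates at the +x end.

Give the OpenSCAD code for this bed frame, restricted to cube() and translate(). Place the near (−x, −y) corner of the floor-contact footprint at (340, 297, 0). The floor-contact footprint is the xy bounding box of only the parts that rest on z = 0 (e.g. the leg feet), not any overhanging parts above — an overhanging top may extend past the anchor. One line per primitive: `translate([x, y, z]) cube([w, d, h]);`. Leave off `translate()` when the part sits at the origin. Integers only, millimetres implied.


// slat z = rail_z + rail_h = 189 + 168 = 357
// slat gap = ⌊(1945 − 15·67) / 16⌋ = 58
translate([340, 297, 0]) cube([58, 58, 396]);
translate([340, 1461, 0]) cube([58, 58, 396]);
translate([2343, 297, 0]) cube([58, 58, 396]);
translate([2343, 1461, 0]) cube([58, 58, 396]);
translate([398, 297, 189]) cube([1945, 28, 168]);
translate([398, 1491, 189]) cube([1945, 28, 168]);
translate([340, 355, 189]) cube([28, 1106, 168]);
translate([2373, 355, 189]) cube([28, 1106, 168]);
translate([456, 297, 357]) cube([67, 1222, 17]);
translate([581, 297, 357]) cube([67, 1222, 17]);
translate([706, 297, 357]) cube([67, 1222, 17]);
translate([831, 297, 357]) cube([67, 1222, 17]);
translate([956, 297, 357]) cube([67, 1222, 17]);
translate([1081, 297, 357]) cube([67, 1222, 17]);
translate([1206, 297, 357]) cube([67, 1222, 17]);
translate([1331, 297, 357]) cube([67, 1222, 17]);
translate([1456, 297, 357]) cube([67, 1222, 17]);
translate([1581, 297, 357]) cube([67, 1222, 17]);
translate([1706, 297, 357]) cube([67, 1222, 17]);
translate([1831, 297, 357]) cube([67, 1222, 17]);
translate([1956, 297, 357]) cube([67, 1222, 17]);
translate([2081, 297, 357]) cube([67, 1222, 17]);
translate([2206, 297, 357]) cube([67, 1222, 17]);
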